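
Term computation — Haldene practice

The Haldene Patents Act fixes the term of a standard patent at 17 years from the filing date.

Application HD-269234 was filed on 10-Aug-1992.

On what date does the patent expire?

Filing date + 17 years → 10 August 2009.

2009-08-10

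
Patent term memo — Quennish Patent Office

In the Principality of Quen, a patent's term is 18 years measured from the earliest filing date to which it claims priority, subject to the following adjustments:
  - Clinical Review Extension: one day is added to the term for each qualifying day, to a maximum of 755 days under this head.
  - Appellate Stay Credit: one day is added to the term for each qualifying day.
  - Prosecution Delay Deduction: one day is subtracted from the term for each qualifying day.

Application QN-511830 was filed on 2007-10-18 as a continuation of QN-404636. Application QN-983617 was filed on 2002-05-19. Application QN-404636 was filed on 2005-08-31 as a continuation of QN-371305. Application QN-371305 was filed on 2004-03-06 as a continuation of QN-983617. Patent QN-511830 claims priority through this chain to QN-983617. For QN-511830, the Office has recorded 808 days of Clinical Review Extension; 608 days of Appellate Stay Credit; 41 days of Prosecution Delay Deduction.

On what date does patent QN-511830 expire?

2024-01-01

Earliest priority filing: 19 May 2002.
Base term: 19 May 2002 + 18 years → 19 May 2020.
Clinical Review Extension: 808 days claimed exceeds the 755-day cap, so +755 days → 13 June 2022.
Appellate Stay Credit: +608 days → 11 February 2024.
Prosecution Delay Deduction: −41 days → 1 January 2024.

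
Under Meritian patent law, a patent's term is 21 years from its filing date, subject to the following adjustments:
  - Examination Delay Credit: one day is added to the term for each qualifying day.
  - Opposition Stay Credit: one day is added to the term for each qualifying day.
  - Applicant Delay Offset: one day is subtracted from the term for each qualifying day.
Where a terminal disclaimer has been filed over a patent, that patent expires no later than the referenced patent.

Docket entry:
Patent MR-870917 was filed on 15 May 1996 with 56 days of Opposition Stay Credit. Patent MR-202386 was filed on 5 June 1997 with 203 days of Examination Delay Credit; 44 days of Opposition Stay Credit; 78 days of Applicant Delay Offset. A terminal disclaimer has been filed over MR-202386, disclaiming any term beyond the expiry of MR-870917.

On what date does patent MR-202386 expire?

2017-07-10

Natural term of MR-202386:
  Base: filing + 21 years → 5 June 2018.
  Examination Delay Credit: +203 days → 25 December 2018.
  Opposition Stay Credit: +44 days → 7 February 2019.
  Applicant Delay Offset: −78 days → 21 November 2018.
Expiry of referenced patent MR-870917:
  Base: filing + 21 years → 15 May 2017.
  Opposition Stay Credit: +56 days → 10 July 2017.
Terminal disclaimer: MR-202386 expires on the earlier of 21 November 2018 and 10 July 2017.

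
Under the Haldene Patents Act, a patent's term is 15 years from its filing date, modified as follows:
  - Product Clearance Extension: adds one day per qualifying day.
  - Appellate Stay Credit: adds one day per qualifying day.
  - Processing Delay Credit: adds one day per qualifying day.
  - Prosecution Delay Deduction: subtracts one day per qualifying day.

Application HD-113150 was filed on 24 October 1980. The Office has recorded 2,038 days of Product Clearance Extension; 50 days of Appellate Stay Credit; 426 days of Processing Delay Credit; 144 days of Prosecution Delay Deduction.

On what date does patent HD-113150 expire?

April 20, 2002

Base term: filing date + 15 years → 24 October 1995.
Product Clearance Extension: +2038 days → 23 May 2001.
Appellate Stay Credit: +50 days → 12 July 2001.
Processing Delay Credit: +426 days → 11 September 2002.
Prosecution Delay Deduction: −144 days → 20 April 2002.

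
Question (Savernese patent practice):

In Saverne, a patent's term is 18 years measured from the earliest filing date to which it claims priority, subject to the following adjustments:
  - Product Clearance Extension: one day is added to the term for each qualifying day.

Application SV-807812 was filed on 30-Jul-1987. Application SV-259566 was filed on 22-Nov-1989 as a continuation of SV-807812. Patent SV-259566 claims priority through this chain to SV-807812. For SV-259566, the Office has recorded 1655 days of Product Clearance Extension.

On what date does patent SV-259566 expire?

February 9, 2010

Earliest priority filing: 30 July 1987.
Base term: 30 July 1987 + 18 years → 30 July 2005.
Product Clearance Extension: +1655 days → 9 February 2010.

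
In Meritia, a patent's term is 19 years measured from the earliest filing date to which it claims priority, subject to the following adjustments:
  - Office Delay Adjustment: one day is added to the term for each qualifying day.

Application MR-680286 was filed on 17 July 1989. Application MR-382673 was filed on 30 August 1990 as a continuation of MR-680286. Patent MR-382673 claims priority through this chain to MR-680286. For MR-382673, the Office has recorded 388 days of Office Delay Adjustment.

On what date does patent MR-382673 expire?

August 9, 2009

Earliest priority filing: 17 July 1989.
Base term: 17 July 1989 + 19 years → 17 July 2008.
Office Delay Adjustment: +388 days → 9 August 2009.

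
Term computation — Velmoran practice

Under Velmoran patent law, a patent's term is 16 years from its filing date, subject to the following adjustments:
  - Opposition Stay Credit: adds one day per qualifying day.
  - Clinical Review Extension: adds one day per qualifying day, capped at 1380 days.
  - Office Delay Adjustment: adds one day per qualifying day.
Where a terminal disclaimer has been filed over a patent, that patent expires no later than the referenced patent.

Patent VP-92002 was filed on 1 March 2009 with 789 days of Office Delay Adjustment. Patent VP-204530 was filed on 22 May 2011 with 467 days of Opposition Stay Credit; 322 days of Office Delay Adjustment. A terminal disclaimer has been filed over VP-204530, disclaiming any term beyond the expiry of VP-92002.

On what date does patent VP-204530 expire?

April 29, 2027

Natural term of VP-204530:
  Base: filing + 16 years → 22 May 2027.
  Opposition Stay Credit: +467 days → 31 August 2028.
  Office Delay Adjustment: +322 days → 19 July 2029.
Expiry of referenced patent VP-92002:
  Base: filing + 16 years → 1 March 2025.
  Office Delay Adjustment: +789 days → 29 April 2027.
Terminal disclaimer: VP-204530 expires on the earlier of 19 July 2029 and 29 April 2027.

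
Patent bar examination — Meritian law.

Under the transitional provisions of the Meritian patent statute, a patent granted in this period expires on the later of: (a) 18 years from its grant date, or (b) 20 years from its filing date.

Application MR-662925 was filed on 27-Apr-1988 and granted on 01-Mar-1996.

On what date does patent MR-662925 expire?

(a) grant + 18 years → 1 March 2014.
(b) filing + 20 years → 27 April 2008.
Later of the two: 1 March 2014.

2014-03-01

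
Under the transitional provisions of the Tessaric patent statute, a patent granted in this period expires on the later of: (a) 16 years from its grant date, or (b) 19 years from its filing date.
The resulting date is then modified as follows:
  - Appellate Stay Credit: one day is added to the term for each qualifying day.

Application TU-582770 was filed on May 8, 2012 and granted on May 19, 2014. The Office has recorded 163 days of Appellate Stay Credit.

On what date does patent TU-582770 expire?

(a) grant + 16 years → 19 May 2030.
(b) filing + 19 years → 8 May 2031.
Later of the two: 8 May 2031.
Appellate Stay Credit: +163 days → 18 October 2031.

October 18, 2031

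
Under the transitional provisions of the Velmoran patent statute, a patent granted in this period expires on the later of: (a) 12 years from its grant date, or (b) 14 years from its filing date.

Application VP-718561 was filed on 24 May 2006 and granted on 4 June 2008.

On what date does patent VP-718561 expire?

2020-06-04

(a) grant + 12 years → 4 June 2020.
(b) filing + 14 years → 24 May 2020.
Later of the two: 4 June 2020.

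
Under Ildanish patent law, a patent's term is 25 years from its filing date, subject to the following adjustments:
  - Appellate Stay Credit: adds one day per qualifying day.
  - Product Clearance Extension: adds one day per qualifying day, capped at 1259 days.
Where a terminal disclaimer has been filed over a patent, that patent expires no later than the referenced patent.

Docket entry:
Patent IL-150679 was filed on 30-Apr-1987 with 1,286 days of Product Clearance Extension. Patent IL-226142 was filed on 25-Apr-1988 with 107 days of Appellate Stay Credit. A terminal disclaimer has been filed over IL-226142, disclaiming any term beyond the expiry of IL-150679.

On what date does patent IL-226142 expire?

Natural term of IL-226142:
  Base: filing + 25 years → 25 April 2013.
  Appellate Stay Credit: +107 days → 10 August 2013.
Expiry of referenced patent IL-150679:
  Base: filing + 25 years → 30 April 2012.
  Product Clearance Extension: 1286 days claimed exceeds the 1259-day cap, so +1259 days → 11 October 2015.
Terminal disclaimer: IL-226142 expires on the earlier of 10 August 2013 and 11 October 2015.

August 10, 2013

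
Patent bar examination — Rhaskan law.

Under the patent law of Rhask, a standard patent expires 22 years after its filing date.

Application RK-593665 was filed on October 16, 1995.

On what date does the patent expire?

Filing date + 22 years → 16 October 2017.

October 16, 2017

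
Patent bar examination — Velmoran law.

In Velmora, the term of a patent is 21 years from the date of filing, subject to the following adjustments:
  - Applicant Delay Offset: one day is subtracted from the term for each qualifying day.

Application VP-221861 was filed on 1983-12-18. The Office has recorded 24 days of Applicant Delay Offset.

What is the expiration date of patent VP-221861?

November 24, 2004

Base term: filing date + 21 years → 18 December 2004.
Applicant Delay Offset: −24 days → 24 November 2004.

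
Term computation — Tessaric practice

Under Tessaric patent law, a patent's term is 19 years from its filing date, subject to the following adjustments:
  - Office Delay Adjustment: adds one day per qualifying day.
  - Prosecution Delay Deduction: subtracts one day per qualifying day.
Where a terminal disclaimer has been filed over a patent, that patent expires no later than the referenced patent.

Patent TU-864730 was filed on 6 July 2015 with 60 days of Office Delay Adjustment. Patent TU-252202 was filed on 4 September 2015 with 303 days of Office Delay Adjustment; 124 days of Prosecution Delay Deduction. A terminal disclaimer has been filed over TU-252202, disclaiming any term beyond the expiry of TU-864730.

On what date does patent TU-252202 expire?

September 4, 2034

Natural term of TU-252202:
  Base: filing + 19 years → 4 September 2034.
  Office Delay Adjustment: +303 days → 4 July 2035.
  Prosecution Delay Deduction: −124 days → 2 March 2035.
Expiry of referenced patent TU-864730:
  Base: filing + 19 years → 6 July 2034.
  Office Delay Adjustment: +60 days → 4 September 2034.
Terminal disclaimer: TU-252202 expires on the earlier of 2 March 2035 and 4 September 2034.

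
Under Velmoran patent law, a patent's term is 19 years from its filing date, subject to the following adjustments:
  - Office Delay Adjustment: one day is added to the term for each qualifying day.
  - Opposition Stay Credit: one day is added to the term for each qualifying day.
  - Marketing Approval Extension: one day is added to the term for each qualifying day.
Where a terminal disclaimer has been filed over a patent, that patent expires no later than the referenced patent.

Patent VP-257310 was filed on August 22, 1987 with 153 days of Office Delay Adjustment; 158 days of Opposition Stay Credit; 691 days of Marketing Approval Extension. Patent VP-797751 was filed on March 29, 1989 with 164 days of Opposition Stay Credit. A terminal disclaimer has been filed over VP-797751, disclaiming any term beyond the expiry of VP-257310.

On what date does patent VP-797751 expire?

Natural term of VP-797751:
  Base: filing + 19 years → 29 March 2008.
  Opposition Stay Credit: +164 days → 9 September 2008.
Expiry of referenced patent VP-257310:
  Base: filing + 19 years → 22 August 2006.
  Office Delay Adjustment: +153 days → 22 January 2007.
  Opposition Stay Credit: +158 days → 29 June 2007.
  Marketing Approval Extension: +691 days → 20 May 2009.
Terminal disclaimer: VP-797751 expires on the earlier of 9 September 2008 and 20 May 2009.

September 9, 2008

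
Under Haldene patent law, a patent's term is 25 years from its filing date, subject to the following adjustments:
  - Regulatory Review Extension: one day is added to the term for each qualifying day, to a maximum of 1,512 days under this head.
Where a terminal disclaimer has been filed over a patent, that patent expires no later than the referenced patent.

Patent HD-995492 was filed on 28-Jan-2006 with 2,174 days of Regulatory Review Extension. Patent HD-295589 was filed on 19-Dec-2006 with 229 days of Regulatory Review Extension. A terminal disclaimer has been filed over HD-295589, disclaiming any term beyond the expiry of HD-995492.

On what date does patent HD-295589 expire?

Natural term of HD-295589:
  Base: filing + 25 years → 19 December 2031.
  Regulatory Review Extension: 229 days (within the 1512-day cap) → +229 days → 4 August 2032.
Expiry of referenced patent HD-995492:
  Base: filing + 25 years → 28 January 2031.
  Regulatory Review Extension: 2174 days claimed exceeds the 1512-day cap, so +1512 days → 20 March 2035.
Terminal disclaimer: HD-295589 expires on the earlier of 4 August 2032 and 20 March 2035.

August 4, 2032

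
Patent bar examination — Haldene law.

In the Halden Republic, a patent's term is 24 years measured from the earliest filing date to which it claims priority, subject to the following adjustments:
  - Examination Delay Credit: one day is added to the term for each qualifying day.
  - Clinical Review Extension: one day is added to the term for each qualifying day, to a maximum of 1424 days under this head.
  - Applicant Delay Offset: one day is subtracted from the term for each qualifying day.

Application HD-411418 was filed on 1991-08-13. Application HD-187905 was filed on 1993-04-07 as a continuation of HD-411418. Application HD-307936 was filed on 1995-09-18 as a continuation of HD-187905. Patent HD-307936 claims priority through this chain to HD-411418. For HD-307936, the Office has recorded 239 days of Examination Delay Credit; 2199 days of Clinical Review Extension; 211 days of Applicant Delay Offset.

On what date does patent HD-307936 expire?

2019-08-04

Earliest priority filing: 13 August 1991.
Base term: 13 August 1991 + 24 years → 13 August 2015.
Examination Delay Credit: +239 days → 8 April 2016.
Clinical Review Extension: 2199 days claimed exceeds the 1424-day cap, so +1424 days → 2 March 2020.
Applicant Delay Offset: −211 days → 4 August 2019.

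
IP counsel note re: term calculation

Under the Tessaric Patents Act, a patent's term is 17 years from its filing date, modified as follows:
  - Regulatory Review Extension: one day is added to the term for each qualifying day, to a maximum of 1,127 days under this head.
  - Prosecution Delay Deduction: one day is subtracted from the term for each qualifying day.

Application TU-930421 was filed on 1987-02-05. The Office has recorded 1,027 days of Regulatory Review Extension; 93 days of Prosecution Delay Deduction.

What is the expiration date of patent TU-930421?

Base term: filing date + 17 years → 5 February 2004.
Regulatory Review Extension: 1027 days (within the 1127-day cap) → +1027 days → 28 November 2006.
Prosecution Delay Deduction: −93 days → 27 August 2006.

August 27, 2006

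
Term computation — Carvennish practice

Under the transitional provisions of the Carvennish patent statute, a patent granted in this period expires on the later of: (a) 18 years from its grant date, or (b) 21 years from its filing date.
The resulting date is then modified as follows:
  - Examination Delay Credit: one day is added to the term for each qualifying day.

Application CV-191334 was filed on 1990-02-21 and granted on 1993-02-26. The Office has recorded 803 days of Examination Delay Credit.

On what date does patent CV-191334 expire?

(a) grant + 18 years → 26 February 2011.
(b) filing + 21 years → 21 February 2011.
Later of the two: 26 February 2011.
Examination Delay Credit: +803 days → 9 May 2013.

2013-05-09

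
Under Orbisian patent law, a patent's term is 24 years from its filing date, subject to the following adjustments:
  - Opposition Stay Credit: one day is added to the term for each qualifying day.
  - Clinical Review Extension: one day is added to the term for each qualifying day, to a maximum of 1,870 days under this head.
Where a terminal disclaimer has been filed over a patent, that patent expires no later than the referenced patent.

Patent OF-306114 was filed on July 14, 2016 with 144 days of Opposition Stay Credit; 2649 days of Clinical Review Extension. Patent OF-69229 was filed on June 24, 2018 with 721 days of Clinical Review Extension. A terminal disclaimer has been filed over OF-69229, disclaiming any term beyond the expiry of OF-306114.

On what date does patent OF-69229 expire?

Natural term of OF-69229:
  Base: filing + 24 years → 24 June 2042.
  Clinical Review Extension: 721 days (within the 1870-day cap) → +721 days → 14 June 2044.
Expiry of referenced patent OF-306114:
  Base: filing + 24 years → 14 July 2040.
  Opposition Stay Credit: +144 days → 5 December 2040.
  Clinical Review Extension: 2649 days claimed exceeds the 1870-day cap, so +1870 days → 18 January 2046.
Terminal disclaimer: OF-69229 expires on the earlier of 14 June 2044 and 18 January 2046.

June 14, 2044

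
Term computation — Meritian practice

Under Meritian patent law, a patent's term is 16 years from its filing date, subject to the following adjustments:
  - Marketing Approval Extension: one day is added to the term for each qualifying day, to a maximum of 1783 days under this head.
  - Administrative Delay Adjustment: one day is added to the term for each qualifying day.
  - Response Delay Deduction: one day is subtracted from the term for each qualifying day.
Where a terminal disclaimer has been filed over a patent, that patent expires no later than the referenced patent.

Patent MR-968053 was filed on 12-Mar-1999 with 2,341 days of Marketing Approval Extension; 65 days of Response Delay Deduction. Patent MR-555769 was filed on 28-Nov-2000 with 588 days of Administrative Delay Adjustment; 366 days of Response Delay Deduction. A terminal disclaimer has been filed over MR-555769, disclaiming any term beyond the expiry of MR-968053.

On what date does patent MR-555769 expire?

Natural term of MR-555769:
  Base: filing + 16 years → 28 November 2016.
  Administrative Delay Adjustment: +588 days → 9 July 2018.
  Response Delay Deduction: −366 days → 8 July 2017.
Expiry of referenced patent MR-968053:
  Base: filing + 16 years → 12 March 2015.
  Marketing Approval Extension: 2341 days claimed exceeds the 1783-day cap, so +1783 days → 28 January 2020.
  Response Delay Deduction: −65 days → 24 November 2019.
Terminal disclaimer: MR-555769 expires on the earlier of 8 July 2017 and 24 November 2019.

2017-07-08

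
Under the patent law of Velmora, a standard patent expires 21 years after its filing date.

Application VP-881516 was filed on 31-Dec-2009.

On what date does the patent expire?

2030-12-31

Filing date + 21 years → 31 December 2030.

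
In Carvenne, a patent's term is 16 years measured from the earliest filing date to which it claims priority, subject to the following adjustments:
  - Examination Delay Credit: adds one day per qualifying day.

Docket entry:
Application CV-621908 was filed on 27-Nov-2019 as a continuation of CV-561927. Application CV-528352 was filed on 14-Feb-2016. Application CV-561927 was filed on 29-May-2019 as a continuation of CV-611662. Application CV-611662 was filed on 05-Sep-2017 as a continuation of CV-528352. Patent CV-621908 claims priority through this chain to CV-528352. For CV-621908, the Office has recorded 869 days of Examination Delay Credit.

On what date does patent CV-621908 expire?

July 2, 2034

Earliest priority filing: 14 February 2016.
Base term: 14 February 2016 + 16 years → 14 February 2032.
Examination Delay Credit: +869 days → 2 July 2034.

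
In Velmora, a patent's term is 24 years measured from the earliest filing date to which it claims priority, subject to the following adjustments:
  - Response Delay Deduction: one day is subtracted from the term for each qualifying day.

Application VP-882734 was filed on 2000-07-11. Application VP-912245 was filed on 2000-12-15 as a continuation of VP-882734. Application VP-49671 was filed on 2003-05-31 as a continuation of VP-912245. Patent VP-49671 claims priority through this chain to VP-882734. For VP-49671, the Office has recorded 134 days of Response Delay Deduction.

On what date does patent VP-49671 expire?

Earliest priority filing: 11 July 2000.
Base term: 11 July 2000 + 24 years → 11 July 2024.
Response Delay Deduction: −134 days → 28 February 2024.

2024-02-28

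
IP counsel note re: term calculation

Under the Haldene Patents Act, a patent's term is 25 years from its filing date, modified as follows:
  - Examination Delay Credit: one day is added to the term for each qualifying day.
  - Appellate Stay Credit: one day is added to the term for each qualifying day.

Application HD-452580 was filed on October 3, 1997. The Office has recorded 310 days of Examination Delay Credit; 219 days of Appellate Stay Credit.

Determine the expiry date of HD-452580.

March 15, 2024

Base term: filing date + 25 years → 3 October 2022.
Examination Delay Credit: +310 days → 9 August 2023.
Appellate Stay Credit: +219 days → 15 March 2024.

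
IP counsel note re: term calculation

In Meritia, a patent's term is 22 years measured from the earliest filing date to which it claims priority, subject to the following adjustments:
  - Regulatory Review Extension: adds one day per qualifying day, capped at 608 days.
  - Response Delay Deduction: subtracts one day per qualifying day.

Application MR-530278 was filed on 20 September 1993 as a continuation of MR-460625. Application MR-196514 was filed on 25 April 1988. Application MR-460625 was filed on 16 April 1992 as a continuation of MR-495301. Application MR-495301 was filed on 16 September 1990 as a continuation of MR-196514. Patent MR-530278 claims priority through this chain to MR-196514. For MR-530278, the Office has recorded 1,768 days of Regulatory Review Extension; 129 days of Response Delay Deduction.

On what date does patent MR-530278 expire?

August 17, 2011

Earliest priority filing: 25 April 1988.
Base term: 25 April 1988 + 22 years → 25 April 2010.
Regulatory Review Extension: 1768 days claimed exceeds the 608-day cap, so +608 days → 24 December 2011.
Response Delay Deduction: −129 days → 17 August 2011.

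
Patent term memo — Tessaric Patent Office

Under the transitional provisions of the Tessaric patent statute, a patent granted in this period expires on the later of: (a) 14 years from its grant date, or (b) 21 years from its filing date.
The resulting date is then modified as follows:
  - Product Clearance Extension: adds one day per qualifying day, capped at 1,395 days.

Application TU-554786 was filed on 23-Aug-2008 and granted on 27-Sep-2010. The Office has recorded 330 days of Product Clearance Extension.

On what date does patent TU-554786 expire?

(a) grant + 14 years → 27 September 2024.
(b) filing + 21 years → 23 August 2029.
Later of the two: 23 August 2029.
Product Clearance Extension: 330 days (within the 1395-day cap) → +330 days → 19 July 2030.

2030-07-19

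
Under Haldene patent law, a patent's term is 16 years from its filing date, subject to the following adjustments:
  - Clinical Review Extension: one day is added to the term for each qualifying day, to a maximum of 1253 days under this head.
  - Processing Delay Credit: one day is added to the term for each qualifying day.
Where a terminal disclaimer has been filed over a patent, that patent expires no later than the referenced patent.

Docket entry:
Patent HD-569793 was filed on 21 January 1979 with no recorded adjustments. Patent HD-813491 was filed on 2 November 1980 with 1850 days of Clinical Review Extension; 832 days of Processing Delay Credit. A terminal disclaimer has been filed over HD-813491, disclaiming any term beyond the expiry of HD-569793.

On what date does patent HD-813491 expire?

1995-01-21

Natural term of HD-813491:
  Base: filing + 16 years → 2 November 1996.
  Clinical Review Extension: 1850 days claimed exceeds the 1253-day cap, so +1253 days → 8 April 2000.
  Processing Delay Credit: +832 days → 19 July 2002.
Expiry of referenced patent HD-569793:
  Base: filing + 16 years → 21 January 1995.
Terminal disclaimer: HD-813491 expires on the earlier of 19 July 2002 and 21 January 1995.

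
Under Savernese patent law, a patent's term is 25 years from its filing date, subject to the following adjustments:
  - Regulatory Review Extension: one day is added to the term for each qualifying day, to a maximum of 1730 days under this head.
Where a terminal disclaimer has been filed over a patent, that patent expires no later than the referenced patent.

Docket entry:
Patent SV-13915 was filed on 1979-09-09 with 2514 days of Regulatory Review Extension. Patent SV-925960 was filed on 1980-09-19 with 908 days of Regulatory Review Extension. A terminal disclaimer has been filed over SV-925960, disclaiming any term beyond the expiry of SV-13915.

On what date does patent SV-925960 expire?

2008-03-15

Natural term of SV-925960:
  Base: filing + 25 years → 19 September 2005.
  Regulatory Review Extension: 908 days (within the 1730-day cap) → +908 days → 15 March 2008.
Expiry of referenced patent SV-13915:
  Base: filing + 25 years → 9 September 2004.
  Regulatory Review Extension: 2514 days claimed exceeds the 1730-day cap, so +1730 days → 5 June 2009.
Terminal disclaimer: SV-925960 expires on the earlier of 15 March 2008 and 5 June 2009.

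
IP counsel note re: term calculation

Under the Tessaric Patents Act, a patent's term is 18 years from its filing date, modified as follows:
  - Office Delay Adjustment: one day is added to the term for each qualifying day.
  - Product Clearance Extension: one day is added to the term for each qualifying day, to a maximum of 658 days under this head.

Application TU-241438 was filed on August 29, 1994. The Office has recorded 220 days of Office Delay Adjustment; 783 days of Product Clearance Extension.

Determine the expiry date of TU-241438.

Base term: filing date + 18 years → 29 August 2012.
Office Delay Adjustment: +220 days → 6 April 2013.
Product Clearance Extension: 783 days claimed exceeds the 658-day cap, so +658 days → 24 January 2015.

January 24, 2015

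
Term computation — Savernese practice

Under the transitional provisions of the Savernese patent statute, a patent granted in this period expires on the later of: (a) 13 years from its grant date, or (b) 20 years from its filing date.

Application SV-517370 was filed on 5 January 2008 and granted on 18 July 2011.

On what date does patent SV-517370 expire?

(a) grant + 13 years → 18 July 2024.
(b) filing + 20 years → 5 January 2028.
Later of the two: 5 January 2028.

January 5, 2028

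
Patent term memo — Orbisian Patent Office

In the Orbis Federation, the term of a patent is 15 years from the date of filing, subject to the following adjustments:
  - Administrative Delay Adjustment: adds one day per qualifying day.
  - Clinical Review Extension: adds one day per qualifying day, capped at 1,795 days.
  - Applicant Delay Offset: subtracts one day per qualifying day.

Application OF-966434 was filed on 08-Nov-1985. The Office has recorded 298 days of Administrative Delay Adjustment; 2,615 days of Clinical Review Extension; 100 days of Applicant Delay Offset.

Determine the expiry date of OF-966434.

2006-04-24

Base term: filing date + 15 years → 8 November 2000.
Administrative Delay Adjustment: +298 days → 2 September 2001.
Clinical Review Extension: 2615 days claimed exceeds the 1795-day cap, so +1795 days → 2 August 2006.
Applicant Delay Offset: −100 days → 24 April 2006.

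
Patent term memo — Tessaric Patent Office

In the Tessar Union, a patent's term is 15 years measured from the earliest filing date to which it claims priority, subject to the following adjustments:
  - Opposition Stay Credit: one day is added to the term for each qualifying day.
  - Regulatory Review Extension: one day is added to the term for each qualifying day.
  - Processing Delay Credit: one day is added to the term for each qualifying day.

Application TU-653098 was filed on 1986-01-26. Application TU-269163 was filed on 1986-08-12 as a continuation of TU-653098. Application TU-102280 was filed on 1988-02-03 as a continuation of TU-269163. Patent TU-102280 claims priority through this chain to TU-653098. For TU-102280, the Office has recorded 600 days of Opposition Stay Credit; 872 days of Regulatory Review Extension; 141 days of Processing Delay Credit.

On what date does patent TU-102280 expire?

Earliest priority filing: 26 January 1986.
Base term: 26 January 1986 + 15 years → 26 January 2001.
Opposition Stay Credit: +600 days → 18 September 2002.
Regulatory Review Extension: +872 days → 6 February 2005.
Processing Delay Credit: +141 days → 27 June 2005.

2005-06-27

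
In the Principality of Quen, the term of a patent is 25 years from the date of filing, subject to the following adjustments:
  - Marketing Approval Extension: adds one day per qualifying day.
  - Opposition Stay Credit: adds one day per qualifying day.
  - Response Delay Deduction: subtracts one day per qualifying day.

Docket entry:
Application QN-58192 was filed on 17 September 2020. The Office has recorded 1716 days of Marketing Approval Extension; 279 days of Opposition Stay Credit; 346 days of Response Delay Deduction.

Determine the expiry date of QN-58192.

Base term: filing date + 25 years → 17 September 2045.
Marketing Approval Extension: +1716 days → 30 May 2050.
Opposition Stay Credit: +279 days → 5 March 2051.
Response Delay Deduction: −346 days → 24 March 2050.

2050-03-24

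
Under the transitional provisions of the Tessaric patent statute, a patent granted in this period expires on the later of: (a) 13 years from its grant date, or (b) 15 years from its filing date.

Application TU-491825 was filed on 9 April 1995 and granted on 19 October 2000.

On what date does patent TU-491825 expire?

(a) grant + 13 years → 19 October 2013.
(b) filing + 15 years → 9 April 2010.
Later of the two: 19 October 2013.

2013-10-19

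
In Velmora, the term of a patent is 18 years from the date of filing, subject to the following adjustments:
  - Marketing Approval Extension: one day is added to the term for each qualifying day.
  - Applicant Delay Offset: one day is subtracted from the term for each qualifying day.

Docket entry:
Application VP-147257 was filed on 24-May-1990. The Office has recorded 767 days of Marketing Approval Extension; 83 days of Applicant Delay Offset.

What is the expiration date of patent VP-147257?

2010-04-08

Base term: filing date + 18 years → 24 May 2008.
Marketing Approval Extension: +767 days → 30 June 2010.
Applicant Delay Offset: −83 days → 8 April 2010.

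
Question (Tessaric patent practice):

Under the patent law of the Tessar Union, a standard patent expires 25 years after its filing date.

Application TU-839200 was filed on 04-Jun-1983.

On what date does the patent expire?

Filing date + 25 years → 4 June 2008.

2008-06-04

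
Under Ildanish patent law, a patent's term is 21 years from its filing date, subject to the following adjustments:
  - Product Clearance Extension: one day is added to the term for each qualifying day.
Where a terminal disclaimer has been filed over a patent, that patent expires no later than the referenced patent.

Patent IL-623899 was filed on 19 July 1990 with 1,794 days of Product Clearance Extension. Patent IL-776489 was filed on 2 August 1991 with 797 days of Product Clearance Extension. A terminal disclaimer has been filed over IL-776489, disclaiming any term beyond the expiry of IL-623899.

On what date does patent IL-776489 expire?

October 8, 2014

Natural term of IL-776489:
  Base: filing + 21 years → 2 August 2012.
  Product Clearance Extension: +797 days → 8 October 2014.
Expiry of referenced patent IL-623899:
  Base: filing + 21 years → 19 July 2011.
  Product Clearance Extension: +1794 days → 16 June 2016.
Terminal disclaimer: IL-776489 expires on the earlier of 8 October 2014 and 16 June 2016.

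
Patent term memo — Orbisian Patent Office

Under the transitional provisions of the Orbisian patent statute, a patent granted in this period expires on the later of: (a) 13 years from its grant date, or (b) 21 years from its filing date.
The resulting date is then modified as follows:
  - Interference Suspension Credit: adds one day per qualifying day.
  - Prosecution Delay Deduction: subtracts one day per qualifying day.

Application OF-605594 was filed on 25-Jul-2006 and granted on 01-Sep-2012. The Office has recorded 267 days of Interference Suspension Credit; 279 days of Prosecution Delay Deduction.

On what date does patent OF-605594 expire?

2027-07-13

(a) grant + 13 years → 1 September 2025.
(b) filing + 21 years → 25 July 2027.
Later of the two: 25 July 2027.
Interference Suspension Credit: +267 days → 17 April 2028.
Prosecution Delay Deduction: −279 days → 13 July 2027.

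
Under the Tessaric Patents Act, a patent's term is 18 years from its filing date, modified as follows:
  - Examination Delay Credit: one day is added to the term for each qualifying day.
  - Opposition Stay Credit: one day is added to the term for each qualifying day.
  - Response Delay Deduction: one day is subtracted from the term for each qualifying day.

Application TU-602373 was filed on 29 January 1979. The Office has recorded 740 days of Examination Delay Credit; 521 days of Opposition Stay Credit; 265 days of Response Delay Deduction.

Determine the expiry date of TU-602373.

1999-10-22

Base term: filing date + 18 years → 29 January 1997.
Examination Delay Credit: +740 days → 8 February 1999.
Opposition Stay Credit: +521 days → 13 July 2000.
Response Delay Deduction: −265 days → 22 October 1999.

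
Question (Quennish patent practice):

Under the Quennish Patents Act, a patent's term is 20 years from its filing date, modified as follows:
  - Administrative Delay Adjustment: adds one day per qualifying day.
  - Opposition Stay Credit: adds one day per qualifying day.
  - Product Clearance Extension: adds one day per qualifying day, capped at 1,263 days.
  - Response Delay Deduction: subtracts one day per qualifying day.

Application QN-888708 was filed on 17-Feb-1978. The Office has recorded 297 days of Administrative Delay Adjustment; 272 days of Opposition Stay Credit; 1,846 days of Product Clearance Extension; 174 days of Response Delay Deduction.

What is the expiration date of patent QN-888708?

Base term: filing date + 20 years → 17 February 1998.
Administrative Delay Adjustment: +297 days → 11 December 1998.
Opposition Stay Credit: +272 days → 9 September 1999.
Product Clearance Extension: 1846 days claimed exceeds the 1263-day cap, so +1263 days → 23 February 2003.
Response Delay Deduction: −174 days → 2 September 2002.

September 2, 2002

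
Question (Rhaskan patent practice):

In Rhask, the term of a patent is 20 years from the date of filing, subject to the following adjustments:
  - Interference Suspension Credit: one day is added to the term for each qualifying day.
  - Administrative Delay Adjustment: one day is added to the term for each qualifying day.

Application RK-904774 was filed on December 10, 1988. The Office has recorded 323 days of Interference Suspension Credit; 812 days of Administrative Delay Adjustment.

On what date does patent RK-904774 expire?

Base term: filing date + 20 years → 10 December 2008.
Interference Suspension Credit: +323 days → 29 October 2009.
Administrative Delay Adjustment: +812 days → 19 January 2012.

2012-01-19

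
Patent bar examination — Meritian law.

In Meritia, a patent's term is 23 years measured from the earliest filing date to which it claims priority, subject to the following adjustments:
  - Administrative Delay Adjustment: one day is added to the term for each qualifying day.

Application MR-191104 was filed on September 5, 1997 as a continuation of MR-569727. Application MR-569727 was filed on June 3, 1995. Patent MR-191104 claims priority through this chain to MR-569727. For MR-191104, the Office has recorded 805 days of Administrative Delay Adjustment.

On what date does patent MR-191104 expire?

Earliest priority filing: 3 June 1995.
Base term: 3 June 1995 + 23 years → 3 June 2018.
Administrative Delay Adjustment: +805 days → 16 August 2020.

August 16, 2020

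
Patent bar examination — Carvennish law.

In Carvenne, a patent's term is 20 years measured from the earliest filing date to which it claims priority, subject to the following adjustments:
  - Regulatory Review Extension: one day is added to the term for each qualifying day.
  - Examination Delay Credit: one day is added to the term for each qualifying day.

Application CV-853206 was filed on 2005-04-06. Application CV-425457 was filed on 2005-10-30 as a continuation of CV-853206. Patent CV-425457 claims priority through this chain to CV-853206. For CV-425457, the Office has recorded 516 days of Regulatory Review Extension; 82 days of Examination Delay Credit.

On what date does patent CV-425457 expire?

Earliest priority filing: 6 April 2005.
Base term: 6 April 2005 + 20 years → 6 April 2025.
Regulatory Review Extension: +516 days → 4 September 2026.
Examination Delay Credit: +82 days → 25 November 2026.

2026-11-25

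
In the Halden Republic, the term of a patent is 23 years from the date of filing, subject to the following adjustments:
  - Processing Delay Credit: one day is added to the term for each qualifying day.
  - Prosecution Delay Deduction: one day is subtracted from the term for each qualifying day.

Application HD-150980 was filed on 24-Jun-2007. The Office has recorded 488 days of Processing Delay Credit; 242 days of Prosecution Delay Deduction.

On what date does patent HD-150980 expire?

2031-02-25

Base term: filing date + 23 years → 24 June 2030.
Processing Delay Credit: +488 days → 25 October 2031.
Prosecution Delay Deduction: −242 days → 25 February 2031.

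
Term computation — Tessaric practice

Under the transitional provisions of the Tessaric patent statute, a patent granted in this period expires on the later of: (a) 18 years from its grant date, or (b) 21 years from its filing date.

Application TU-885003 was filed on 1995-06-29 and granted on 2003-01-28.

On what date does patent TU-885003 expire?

2021-01-28

(a) grant + 18 years → 28 January 2021.
(b) filing + 21 years → 29 June 2016.
Later of the two: 28 January 2021.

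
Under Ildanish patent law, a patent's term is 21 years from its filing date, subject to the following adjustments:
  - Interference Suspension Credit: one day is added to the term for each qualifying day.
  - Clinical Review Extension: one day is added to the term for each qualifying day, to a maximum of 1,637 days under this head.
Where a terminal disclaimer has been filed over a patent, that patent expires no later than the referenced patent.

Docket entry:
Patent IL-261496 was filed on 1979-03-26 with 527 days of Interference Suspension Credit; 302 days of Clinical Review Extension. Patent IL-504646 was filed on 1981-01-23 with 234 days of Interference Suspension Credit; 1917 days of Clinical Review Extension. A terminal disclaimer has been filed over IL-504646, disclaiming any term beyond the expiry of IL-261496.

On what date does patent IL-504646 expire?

Natural term of IL-504646:
  Base: filing + 21 years → 23 January 2002.
  Interference Suspension Credit: +234 days → 14 September 2002.
  Clinical Review Extension: 1917 days claimed exceeds the 1637-day cap, so +1637 days → 9 March 2007.
Expiry of referenced patent IL-261496:
  Base: filing + 21 years → 26 March 2000.
  Interference Suspension Credit: +527 days → 4 September 2001.
  Clinical Review Extension: 302 days (within the 1637-day cap) → +302 days → 3 July 2002.
Terminal disclaimer: IL-504646 expires on the earlier of 9 March 2007 and 3 July 2002.

2002-07-03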